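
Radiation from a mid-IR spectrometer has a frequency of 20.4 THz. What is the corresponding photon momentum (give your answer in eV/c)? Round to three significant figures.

Take h = 6.62607015e-34 J·s, c = 2.99792458e8 m/s, 1 eV = 1.602176634e-19 J.
In SI units: f = 20.4 THz = 2.04e13 Hz.
Since p = hf/c for a photon, p = 4.509e-29 kg·m/s.
Converting to eV/c: p = 0.08437 eV/c ≈ 0.0844 eV/c.

0.0844 eV/c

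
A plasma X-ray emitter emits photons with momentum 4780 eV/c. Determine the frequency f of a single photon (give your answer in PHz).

Use h = 6.62607015 × 10^-34 J·s, c = 2.99792458 × 10^8 m/s, 1 eV = 1.602176634 × 10^-19 J.
In SI units: p = 4780 eV/c = 2.5546 × 10^-24 kg·m/s.
The photon relation is f = pc/h, giving f = 1.156 × 10^18 Hz.
Converting to PHz: f = 1156 PHz ≈ 1160 PHz.

1160 PHz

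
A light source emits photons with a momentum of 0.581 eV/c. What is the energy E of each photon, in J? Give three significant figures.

9.31·10^-20 J

In SI units: p = 0.581 eV/c = 3.1050·10^-28 kg·m/s.
For a photon E = pc, so E = 9.309·10^-20 J.
So E ≈ 9.31·10^-20 J.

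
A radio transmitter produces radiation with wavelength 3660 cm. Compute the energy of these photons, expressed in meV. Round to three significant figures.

3.39e-5 meV

(h = 6.62607015e-34 J·s, c = 2.99792458e8 m/s, 1 eV = 1.602176634e-19 J.)
Convert to SI: λ = 3660 cm = 36.6 m.
The photon relation is E = hc/λ, giving E = 5.427e-27 J.
Converting to meV: E = 3.388e-5 meV ≈ 3.39e-5 meV.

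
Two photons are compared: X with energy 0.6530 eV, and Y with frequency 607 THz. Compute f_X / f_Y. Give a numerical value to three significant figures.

f_X = 1.579 × 10^14 Hz (from energy = 0.6530 eV, via f = E/h).
f_Y = 6.070 × 10^14 Hz (from frequency = 607 THz, via f given directly).
Ratio = 1.579 × 10^14 / 6.070 × 10^14 = 0.260.

0.260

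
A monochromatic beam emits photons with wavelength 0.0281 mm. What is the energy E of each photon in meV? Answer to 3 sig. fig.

Take h = 6.62607015e-34 J·s, c = 2.99792458e8 m/s, 1 eV = 1.602176634e-19 J.
In SI units: λ = 0.0281 mm = 2.81e-5 m.
For a photon E = hc/λ, so E = 7.069e-21 J.
Converting to meV: E = 44.12 meV ≈ 44.1 meV.

44.1 meV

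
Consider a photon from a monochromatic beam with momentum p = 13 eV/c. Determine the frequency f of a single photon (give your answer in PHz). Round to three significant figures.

Use h = 6.62607015 × 10^-34 J·s, c = 2.99792458 × 10^8 m/s, 1 eV = 1.602176634 × 10^-19 J.
Convert to SI: p = 13 eV/c = 6.9476 × 10^-27 kg·m/s.
Apply f = pc/h: f = 3.143 × 10^15 Hz.
Converting to PHz: f = 3.143 PHz ≈ 3.14 PHz.

3.14 PHz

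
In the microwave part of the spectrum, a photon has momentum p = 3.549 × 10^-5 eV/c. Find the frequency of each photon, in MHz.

8580 MHz

In SI units: p = 3.549 × 10^-5 eV/c = 1.8967 × 10^-32 kg·m/s.
Apply f = pc/h: f = 8.581 × 10^9 Hz.
Converting to MHz: f = 8581 MHz ≈ 8580 MHz.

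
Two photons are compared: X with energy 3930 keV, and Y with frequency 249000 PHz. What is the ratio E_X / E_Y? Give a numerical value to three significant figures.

3.82

E_X = 6.297e-13 J (from energy = 3930 keV, via E given directly).
E_Y = 1.650e-13 J (from frequency = 249000 PHz, via E = hf).
Ratio = 6.297e-13 / 1.650e-13 = 3.82.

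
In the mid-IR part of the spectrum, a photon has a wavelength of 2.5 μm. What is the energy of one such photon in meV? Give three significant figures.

In SI units: λ = 2.5 μm = 2.5e-6 m.
For a photon E = hc/λ, so E = 7.946e-20 J.
Converting to meV: E = 495.9 meV ≈ 496 meV.

496 meV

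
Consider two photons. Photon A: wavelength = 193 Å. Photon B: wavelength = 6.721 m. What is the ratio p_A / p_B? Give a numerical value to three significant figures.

3.48 × 10^8

p_A = 3.433 × 10^-26 kg·m/s (from wavelength = 193 Å, via p = h/λ).
p_B = 9.859 × 10^-35 kg·m/s (from wavelength = 6.721 m, via p = h/λ).
Ratio = 3.433 × 10^-26 / 9.859 × 10^-35 = 3.48 × 10^8.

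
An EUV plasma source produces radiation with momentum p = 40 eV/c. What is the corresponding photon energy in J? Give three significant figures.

Convert to SI: p = 40 eV/c = 2.1377 × 10^-26 kg·m/s.
For a photon E = pc, so E = 6.409 × 10^-18 J.
So E ≈ 6.41 × 10^-18 J.

6.41 × 10^-18 J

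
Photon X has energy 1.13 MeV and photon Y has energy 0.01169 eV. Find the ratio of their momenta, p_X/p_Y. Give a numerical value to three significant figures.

9.67 × 10^7

p_X = 6.039 × 10^-22 kg·m/s (from energy = 1.13 MeV, via p = E/c).
p_Y = 6.247 × 10^-30 kg·m/s (from energy = 0.01169 eV, via p = E/c).
Ratio = 6.039 × 10^-22 / 6.247 × 10^-30 = 9.67 × 10^7.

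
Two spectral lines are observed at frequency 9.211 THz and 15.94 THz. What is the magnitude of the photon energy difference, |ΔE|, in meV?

Using E = hf: E₁ = 6.1033 × 10^-21 J, E₂ = 1.0562 × 10^-20 J.
|ΔE| = |6.1033 × 10^-21 − 1.0562 × 10^-20| = 4.46 × 10^-21 J = 27.8 meV.

27.8 meV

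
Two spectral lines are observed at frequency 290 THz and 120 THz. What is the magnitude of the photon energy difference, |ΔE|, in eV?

Using E = hf: E₁ = 1.922e-19 J, E₂ = 7.951e-20 J.
|ΔE| = |1.922e-19 − 7.951e-20| = 1.13e-19 J = 0.703 eV.

0.703 eV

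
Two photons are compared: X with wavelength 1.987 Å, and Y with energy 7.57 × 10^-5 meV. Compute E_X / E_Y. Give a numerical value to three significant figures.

8.24 × 10^10

E_X = 9.997 × 10^-16 J (from wavelength = 1.987 Å, via E = hc/λ).
E_Y = 1.213 × 10^-26 J (from energy = 7.57 × 10^-5 meV, via E given directly).
Ratio = 9.997 × 10^-16 / 1.213 × 10^-26 = 8.24 × 10^10.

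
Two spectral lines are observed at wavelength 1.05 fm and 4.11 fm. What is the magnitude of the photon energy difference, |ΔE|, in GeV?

Using E = hc/λ: E₁ = 1.892e-10 J, E₂ = 4.833e-11 J.
|ΔE| = |1.892e-10 − 4.833e-11| = 1.41e-10 J = 0.879 GeV.

0.879 GeV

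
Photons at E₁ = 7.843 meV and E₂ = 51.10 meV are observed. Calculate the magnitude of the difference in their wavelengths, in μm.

134 μm

Using λ = hc/E: λ₁ = 1.5808e-4 m, λ₂ = 2.4263e-5 m.
|Δλ| = |1.5808e-4 − 2.4263e-5| = 1.34e-4 m = 134 μm.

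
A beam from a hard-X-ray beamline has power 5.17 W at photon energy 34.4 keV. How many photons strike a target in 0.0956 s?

8.97 × 10^13 photons

Total energy: E_total = P·t = 5.17 × 0.0956 = 0.4943 J.
Per-photon energy: E = 5.511 × 10^-15 J.
N = E_total / E_photon = 8.97 × 10^13.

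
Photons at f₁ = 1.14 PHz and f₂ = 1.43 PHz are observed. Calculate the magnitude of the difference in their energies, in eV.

1.20 eV

Using E = hf: E₁ = 7.554e-19 J, E₂ = 9.475e-19 J.
|ΔE| = |7.554e-19 − 9.475e-19| = 1.92e-19 J = 1.20 eV.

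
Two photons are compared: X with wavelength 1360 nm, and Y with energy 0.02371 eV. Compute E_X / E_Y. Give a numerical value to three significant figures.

E_X = 1.461e-19 J (from wavelength = 1360 nm, via E = hc/λ).
E_Y = 3.799e-21 J (from energy = 0.02371 eV, via E given directly).
Ratio = 1.461e-19 / 3.799e-21 = 38.4.

38.4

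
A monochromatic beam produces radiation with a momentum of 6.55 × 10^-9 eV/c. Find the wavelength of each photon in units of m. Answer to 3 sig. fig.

(h = 6.62607015 × 10^-34 J·s, c = 2.99792458 × 10^8 m/s, 1 eV = 1.602176634 × 10^-19 J.)
In SI units: p = 6.55 × 10^-9 eV/c = 3.5005 × 10^-36 kg·m/s.
Apply λ = h/p: λ = 189.3 m.
So λ ≈ 189 m.

189 m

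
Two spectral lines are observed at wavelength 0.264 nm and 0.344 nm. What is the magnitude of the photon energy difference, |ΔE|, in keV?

1.09 keV

Using E = hc/λ: E₁ = 7.524 × 10^-16 J, E₂ = 5.775 × 10^-16 J.
|ΔE| = |7.524 × 10^-16 − 5.775 × 10^-16| = 1.75 × 10^-16 J = 1.09 keV.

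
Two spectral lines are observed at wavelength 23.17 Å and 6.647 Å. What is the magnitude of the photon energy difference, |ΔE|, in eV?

1330 eV

Using E = hc/λ: E₁ = 8.5734 × 10^-17 J, E₂ = 2.9885 × 10^-16 J.
|ΔE| = |8.5734 × 10^-17 − 2.9885 × 10^-16| = 2.13 × 10^-16 J = 1330 eV.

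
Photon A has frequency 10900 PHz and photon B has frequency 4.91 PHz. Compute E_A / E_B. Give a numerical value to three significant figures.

E_A = 7.222 × 10^-15 J (from frequency = 10900 PHz, via E = hf).
E_B = 3.253 × 10^-18 J (from frequency = 4.91 PHz, via E = hf).
Ratio = 7.222 × 10^-15 / 3.253 × 10^-18 = 2220.

2220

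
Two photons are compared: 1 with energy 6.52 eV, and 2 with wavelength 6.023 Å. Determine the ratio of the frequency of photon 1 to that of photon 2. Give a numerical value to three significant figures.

f_1 = 1.577e15 Hz (from energy = 6.52 eV, via f = E/h).
f_2 = 4.977e17 Hz (from wavelength = 6.023 Å, via f = c/λ).
Ratio = 1.577e15 / 4.977e17 = 3.17e-3.

3.17e-3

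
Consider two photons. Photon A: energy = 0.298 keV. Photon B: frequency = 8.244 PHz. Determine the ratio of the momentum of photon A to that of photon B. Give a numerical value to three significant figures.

8.74

p_A = 1.593e-25 kg·m/s (from energy = 0.298 keV, via p = E/c).
p_B = 1.822e-26 kg·m/s (from frequency = 8.244 PHz, via p = hf/c).
Ratio = 1.593e-25 / 1.822e-26 = 8.74.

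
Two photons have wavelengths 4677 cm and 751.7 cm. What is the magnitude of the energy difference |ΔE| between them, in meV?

Using E = hc/λ: E₁ = 4.2473e-27 J, E₂ = 2.6426e-26 J.
|ΔE| = |4.2473e-27 − 2.6426e-26| = 2.22e-26 J = 1.38e-4 meV.

1.38e-4 meV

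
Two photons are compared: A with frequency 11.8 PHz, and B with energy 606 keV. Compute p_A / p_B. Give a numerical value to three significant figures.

8.05·10^-5

p_A = 2.608·10^-26 kg·m/s (from frequency = 11.8 PHz, via p = hf/c).
p_B = 3.239·10^-22 kg·m/s (from energy = 606 keV, via p = E/c).
Ratio = 2.608·10^-26 / 3.239·10^-22 = 8.05·10^-5.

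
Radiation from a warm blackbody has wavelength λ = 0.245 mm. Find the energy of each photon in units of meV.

Convert to SI: λ = 0.245 mm = 2.45e-4 m.
Apply E = hc/λ: E = 8.108e-22 J.
Converting to meV: E = 5.061 meV ≈ 5.06 meV.

5.06 meV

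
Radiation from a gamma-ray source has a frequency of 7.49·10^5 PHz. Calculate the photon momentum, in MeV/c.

In SI units: f = 7.49·10^5 PHz = 7.49·10^20 Hz.
Apply p = hf/c: p = 1.655·10^-21 kg·m/s.
Converting to MeV/c: p = 3.098 MeV/c ≈ 3.10 MeV/c.

3.10 MeV/c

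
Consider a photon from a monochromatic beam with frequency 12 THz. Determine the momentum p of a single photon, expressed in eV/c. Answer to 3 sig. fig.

0.0496 eV/c

First convert: f = 12 THz = 1.2 × 10^13 Hz.
Apply p = hf/c: p = 2.652 × 10^-29 kg·m/s.
Converting to eV/c: p = 0.04963 eV/c ≈ 0.0496 eV/c.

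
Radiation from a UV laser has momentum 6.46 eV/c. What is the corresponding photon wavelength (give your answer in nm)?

192 nm

Use h = 6.62607015 × 10^-34 J·s, c = 2.99792458 × 10^8 m/s, 1 eV = 1.602176634 × 10^-19 J.
Convert to SI: p = 6.46 eV/c = 3.4524 × 10^-27 kg·m/s.
Apply λ = h/p: λ = 1.919 × 10^-7 m.
Converting to nm: λ = 191.9 nm ≈ 192 nm.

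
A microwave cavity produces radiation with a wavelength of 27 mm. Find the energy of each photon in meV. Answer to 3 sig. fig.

Convert to SI: λ = 27 mm = 0.027 m.
Apply E = hc/λ: E = 7.357e-24 J.
Converting to meV: E = 0.04592 meV ≈ 0.0459 meV.

0.0459 meV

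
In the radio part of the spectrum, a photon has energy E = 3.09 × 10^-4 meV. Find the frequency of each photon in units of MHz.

74.7 MHz

Use h = 6.62607015 × 10^-34 J·s, 1 eV = 1.602176634 × 10^-19 J.
In SI units: E = 3.09 × 10^-4 meV = 4.9507 × 10^-26 J.
Since f = E/h for a photon, f = 7.472 × 10^7 Hz.
Converting to MHz: f = 74.72 MHz ≈ 74.7 MHz.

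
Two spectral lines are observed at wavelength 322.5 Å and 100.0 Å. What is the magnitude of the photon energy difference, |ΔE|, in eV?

Using E = hc/λ: E₁ = 6.1595 × 10^-18 J, E₂ = 1.9864 × 10^-17 J.
|ΔE| = |6.1595 × 10^-18 − 1.9864 × 10^-17| = 1.37 × 10^-17 J = 85.5 eV.

85.5 eV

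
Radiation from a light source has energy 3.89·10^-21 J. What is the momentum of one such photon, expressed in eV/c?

0.0243 eV/c

(c = 2.99792458·10^8 m/s, 1 eV = 1.602176634·10^-19 J.)
The photon relation is p = E/c, giving p = 1.298·10^-29 kg·m/s.
Converting to eV/c: p = 0.02428 eV/c ≈ 0.0243 eV/c.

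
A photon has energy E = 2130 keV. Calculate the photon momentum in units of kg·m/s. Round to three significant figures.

1.14 × 10^-21 kg·m/s

First convert: E = 2130 keV = 3.4126 × 10^-13 J.
Since p = E/c for a photon, p = 1.138 × 10^-21 kg·m/s.
So p ≈ 1.14 × 10^-21 kg·m/s.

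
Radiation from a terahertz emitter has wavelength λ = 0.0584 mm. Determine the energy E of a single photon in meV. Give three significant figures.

Take h = 6.62607015·10^-34 J·s, c = 2.99792458·10^8 m/s, 1 eV = 1.602176634·10^-19 J.
First convert: λ = 0.0584 mm = 5.84·10^-5 m.
Apply E = hc/λ: E = 3.401·10^-21 J.
Converting to meV: E = 21.23 meV ≈ 21.2 meV.

21.2 meV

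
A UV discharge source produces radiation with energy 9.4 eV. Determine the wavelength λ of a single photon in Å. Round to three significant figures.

Take h = 6.62607015 × 10^-34 J·s, c = 2.99792458 × 10^8 m/s, 1 eV = 1.602176634 × 10^-19 J.
In SI units: E = 9.4 eV = 1.5060 × 10^-18 J.
For a photon λ = hc/E, so λ = 1.319 × 10^-7 m.
Converting to Å: λ = 1319 Å ≈ 1320 Å.

1320 Å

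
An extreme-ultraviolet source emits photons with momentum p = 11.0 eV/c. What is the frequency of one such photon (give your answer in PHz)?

In SI units: p = 11.0 eV/c = 5.8787·10^-27 kg·m/s.
For a photon f = pc/h, so f = 2.660·10^15 Hz.
Converting to PHz: f = 2.660 PHz ≈ 2.66 PHz.

2.66 PHz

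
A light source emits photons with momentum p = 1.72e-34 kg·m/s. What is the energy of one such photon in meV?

3.22e-4 meV

Apply E = pc: E = 5.156e-26 J.
Converting to meV: E = 3.218e-4 meV ≈ 3.22e-4 meV.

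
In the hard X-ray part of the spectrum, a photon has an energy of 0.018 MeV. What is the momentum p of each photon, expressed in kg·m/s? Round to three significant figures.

9.62e-24 kg·m/s

Take c = 2.99792458e8 m/s, 1 eV = 1.602176634e-19 J.
First convert: E = 0.018 MeV = 2.8839e-15 J.
The photon relation is p = E/c, giving p = 9.620e-24 kg·m/s.
So p ≈ 9.62e-24 kg·m/s.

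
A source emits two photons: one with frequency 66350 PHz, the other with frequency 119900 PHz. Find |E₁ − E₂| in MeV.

Using E = hf: E₁ = 4.3964 × 10^-14 J, E₂ = 7.9447 × 10^-14 J.
|ΔE| = |4.3964 × 10^-14 − 7.9447 × 10^-14| = 3.55 × 10^-14 J = 0.221 MeV.

0.221 MeV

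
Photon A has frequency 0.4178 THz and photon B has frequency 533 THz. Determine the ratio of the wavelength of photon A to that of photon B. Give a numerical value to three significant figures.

λ_A = 7.176e-4 m (from frequency = 0.4178 THz, via λ = c/f).
λ_B = 5.625e-7 m (from frequency = 533 THz, via λ = c/f).
Ratio = 7.176e-4 / 5.625e-7 = 1280.

1280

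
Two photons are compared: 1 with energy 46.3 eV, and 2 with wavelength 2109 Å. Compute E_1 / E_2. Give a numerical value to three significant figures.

E_1 = 7.418·10^-18 J (from energy = 46.3 eV, via E given directly).
E_2 = 9.419·10^-19 J (from wavelength = 2109 Å, via E = hc/λ).
Ratio = 7.418·10^-18 / 9.419·10^-19 = 7.88.

7.88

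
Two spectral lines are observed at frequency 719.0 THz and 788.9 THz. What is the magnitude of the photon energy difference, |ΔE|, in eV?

0.289 eV

Using E = hf: E₁ = 4.7641·10^-19 J, E₂ = 5.2273·10^-19 J.
|ΔE| = |4.7641·10^-19 − 5.2273·10^-19| = 4.63·10^-20 J = 0.289 eV.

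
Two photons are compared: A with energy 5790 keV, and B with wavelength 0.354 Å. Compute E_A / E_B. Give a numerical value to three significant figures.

165

E_A = 9.277 × 10^-13 J (from energy = 5790 keV, via E given directly).
E_B = 5.611 × 10^-15 J (from wavelength = 0.354 Å, via E = hc/λ).
Ratio = 9.277 × 10^-13 / 5.611 × 10^-15 = 165.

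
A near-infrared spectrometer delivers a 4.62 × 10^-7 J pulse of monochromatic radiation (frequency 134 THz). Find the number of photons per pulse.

5.20 × 10^12 photons

Per-photon energy: E = 8.879 × 10^-20 J (from frequency = 134 THz).
N = E_total / E_photon = 4.62 × 10^-7 J / 8.879 × 10^-20 J = 5.20 × 10^12.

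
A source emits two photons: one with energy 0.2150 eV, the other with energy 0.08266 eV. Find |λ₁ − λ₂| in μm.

9.23 μm

Using λ = hc/E: λ₁ = 5.7667 × 10^-6 m, λ₂ = 1.4999 × 10^-5 m.
|Δλ| = |5.7667 × 10^-6 − 1.4999 × 10^-5| = 9.23 × 10^-6 m = 9.23 μm.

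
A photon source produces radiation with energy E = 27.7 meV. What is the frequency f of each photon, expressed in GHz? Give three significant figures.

(h = 6.62607015 × 10^-34 J·s, 1 eV = 1.602176634 × 10^-19 J.)
In SI units: E = 27.7 meV = 4.4380 × 10^-21 J.
The photon relation is f = E/h, giving f = 6.698 × 10^12 Hz.
Converting to GHz: f = 6698 GHz ≈ 6700 GHz.

6700 GHz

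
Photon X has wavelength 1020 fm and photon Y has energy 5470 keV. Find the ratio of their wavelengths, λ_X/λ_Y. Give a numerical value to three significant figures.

λ_X = 1.020·10^-12 m (from wavelength = 1020 fm, via λ given directly).
λ_Y = 2.267·10^-13 m (from energy = 5470 keV, via λ = hc/E).
Ratio = 1.020·10^-12 / 2.267·10^-13 = 4.50.

4.50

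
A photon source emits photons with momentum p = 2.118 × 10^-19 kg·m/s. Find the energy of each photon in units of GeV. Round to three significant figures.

0.396 GeV

Since E = pc for a photon, E = 6.350 × 10^-11 J.
Converting to GeV: E = 0.3963 GeV ≈ 0.396 GeV.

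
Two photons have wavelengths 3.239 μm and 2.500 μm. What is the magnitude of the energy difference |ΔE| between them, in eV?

Using E = hc/λ: E₁ = 6.1329 × 10^-20 J, E₂ = 7.9458 × 10^-20 J.
|ΔE| = |6.1329 × 10^-20 − 7.9458 × 10^-20| = 1.81 × 10^-20 J = 0.113 eV.

0.113 eV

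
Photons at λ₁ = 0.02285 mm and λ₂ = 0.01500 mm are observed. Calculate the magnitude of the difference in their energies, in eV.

0.0284 eV

Using E = hc/λ: E₁ = 8.6934·10^-21 J, E₂ = 1.3243·10^-20 J.
|ΔE| = |8.6934·10^-21 − 1.3243·10^-20| = 4.55·10^-21 J = 0.0284 eV.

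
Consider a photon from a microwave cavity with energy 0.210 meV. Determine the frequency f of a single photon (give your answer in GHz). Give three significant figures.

50.8 GHz

Convert to SI: E = 0.210 meV = 3.3646·10^-23 J.
For a photon f = E/h, so f = 5.078·10^10 Hz.
Converting to GHz: f = 50.78 GHz ≈ 50.8 GHz.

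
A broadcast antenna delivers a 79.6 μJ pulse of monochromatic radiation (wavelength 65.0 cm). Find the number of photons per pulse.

Per-photon energy: E = 3.056e-25 J (from wavelength = 65.0 cm).
N = E_total / E_photon = 7.96e-5 J / 3.056e-25 J = 2.60e20.

2.60e20 photons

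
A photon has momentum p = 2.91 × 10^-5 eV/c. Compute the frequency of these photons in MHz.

7040 MHz

Take h = 6.62607015 × 10^-34 J·s, c = 2.99792458 × 10^8 m/s, 1 eV = 1.602176634 × 10^-19 J.
Convert to SI: p = 2.91 × 10^-5 eV/c = 1.5552 × 10^-32 kg·m/s.
Since f = pc/h for a photon, f = 7.036 × 10^9 Hz.
Converting to MHz: f = 7036 MHz ≈ 7040 MHz.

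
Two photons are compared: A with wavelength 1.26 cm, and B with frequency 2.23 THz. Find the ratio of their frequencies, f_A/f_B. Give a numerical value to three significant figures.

f_A = 2.379 × 10^10 Hz (from wavelength = 1.26 cm, via f = c/λ).
f_B = 2.230 × 10^12 Hz (from frequency = 2.23 THz, via f given directly).
Ratio = 2.379 × 10^10 / 2.230 × 10^12 = 0.0107.

0.0107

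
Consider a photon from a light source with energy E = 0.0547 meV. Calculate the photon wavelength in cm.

2.27 cm

Use h = 6.62607015 × 10^-34 J·s, c = 2.99792458 × 10^8 m/s, 1 eV = 1.602176634 × 10^-19 J.
In SI units: E = 0.0547 meV = 8.7639 × 10^-24 J.
The photon relation is λ = hc/E, giving λ = 0.02267 m.
Converting to cm: λ = 2.267 cm ≈ 2.27 cm.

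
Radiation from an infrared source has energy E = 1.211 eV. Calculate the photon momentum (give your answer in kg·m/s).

First convert: E = 1.211 eV = 1.9402e-19 J.
Apply p = E/c: p = 6.472e-28 kg·m/s.
So p ≈ 6.47e-28 kg·m/s.

6.47e-28 kg·m/s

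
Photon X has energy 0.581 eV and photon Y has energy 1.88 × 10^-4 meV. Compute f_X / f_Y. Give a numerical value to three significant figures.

3.09 × 10^6

f_X = 1.405 × 10^14 Hz (from energy = 0.581 eV, via f = E/h).
f_Y = 4.546 × 10^7 Hz (from energy = 1.88 × 10^-4 meV, via f = E/h).
Ratio = 1.405 × 10^14 / 4.546 × 10^7 = 3.09 × 10^6.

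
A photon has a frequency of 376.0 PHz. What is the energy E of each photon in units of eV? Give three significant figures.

Take h = 6.62607015 × 10^-34 J·s, 1 eV = 1.602176634 × 10^-19 J.
In SI units: f = 376.0 PHz = 3.760 × 10^17 Hz.
Apply E = hf: E = 2.491 × 10^-16 J.
Converting to eV: E = 1555 eV ≈ 1560 eV.

1560 eV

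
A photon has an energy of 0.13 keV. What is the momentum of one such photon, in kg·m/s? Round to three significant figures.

6.95e-26 kg·m/s

Take c = 2.99792458e8 m/s, 1 eV = 1.602176634e-19 J.
In SI units: E = 0.13 keV = 2.0828e-17 J.
The photon relation is p = E/c, giving p = 6.948e-26 kg·m/s.
So p ≈ 6.95e-26 kg·m/s.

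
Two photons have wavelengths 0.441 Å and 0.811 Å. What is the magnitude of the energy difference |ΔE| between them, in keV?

Using E = hc/λ: E₁ = 4.504e-15 J, E₂ = 2.449e-15 J.
|ΔE| = |4.504e-15 − 2.449e-15| = 2.06e-15 J = 12.8 keV.

12.8 keV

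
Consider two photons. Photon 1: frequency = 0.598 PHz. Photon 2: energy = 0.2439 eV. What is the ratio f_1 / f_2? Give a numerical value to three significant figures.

f_1 = 5.980e14 Hz (from frequency = 0.598 PHz, via f given directly).
f_2 = 5.897e13 Hz (from energy = 0.2439 eV, via f = E/h).
Ratio = 5.980e14 / 5.897e13 = 10.1.

10.1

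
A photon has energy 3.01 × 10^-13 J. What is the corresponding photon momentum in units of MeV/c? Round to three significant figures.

1.88 MeV/c

Use c = 2.99792458 × 10^8 m/s, 1 eV = 1.602176634 × 10^-19 J.
The photon relation is p = E/c, giving p = 1.004 × 10^-21 kg·m/s.
Converting to MeV/c: p = 1.879 MeV/c ≈ 1.88 MeV/c.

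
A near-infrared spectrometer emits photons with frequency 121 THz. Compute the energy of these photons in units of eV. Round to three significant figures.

Convert to SI: f = 121 THz = 1.21 × 10^14 Hz.
Apply E = hf: E = 8.018 × 10^-20 J.
Converting to eV: E = 0.5004 eV ≈ 0.500 eV.

0.500 eV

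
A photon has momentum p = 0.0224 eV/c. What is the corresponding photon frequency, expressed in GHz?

5420 GHz

(h = 6.62607015e-34 J·s, c = 2.99792458e8 m/s, 1 eV = 1.602176634e-19 J.)
In SI units: p = 0.0224 eV/c = 1.1971e-29 kg·m/s.
For a photon f = pc/h, so f = 5.416e12 Hz.
Converting to GHz: f = 5416 GHz ≈ 5420 GHz.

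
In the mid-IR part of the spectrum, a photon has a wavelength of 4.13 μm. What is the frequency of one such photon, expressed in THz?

First convert: λ = 4.13 μm = 4.13·10^-6 m.
The photon relation is f = c/λ, giving f = 7.259·10^13 Hz.
Converting to THz: f = 72.59 THz ≈ 72.6 THz.

72.6 THz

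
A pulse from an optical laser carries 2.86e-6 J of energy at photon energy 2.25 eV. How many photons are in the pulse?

Per-photon energy: E = 3.605e-19 J (from energy = 2.25 eV).
N = E_total / E_photon = 2.86e-6 J / 3.605e-19 J = 7.93e12.

7.93e12 photons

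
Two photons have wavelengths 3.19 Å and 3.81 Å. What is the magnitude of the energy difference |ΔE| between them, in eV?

632 eV

Using E = hc/λ: E₁ = 6.227e-16 J, E₂ = 5.214e-16 J.
|ΔE| = |6.227e-16 − 5.214e-16| = 1.01e-16 J = 632 eV.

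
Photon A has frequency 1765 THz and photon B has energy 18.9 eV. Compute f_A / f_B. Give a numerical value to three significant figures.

0.386

f_A = 1.765e15 Hz (from frequency = 1765 THz, via f given directly).
f_B = 4.570e15 Hz (from energy = 18.9 eV, via f = E/h).
Ratio = 1.765e15 / 4.570e15 = 0.386.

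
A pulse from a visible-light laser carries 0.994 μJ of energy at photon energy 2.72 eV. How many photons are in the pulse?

2.28·10^12 photons

Per-photon energy: E = 4.358·10^-19 J (from energy = 2.72 eV).
N = E_total / E_photon = 9.94·10^-7 J / 4.358·10^-19 J = 2.28·10^12.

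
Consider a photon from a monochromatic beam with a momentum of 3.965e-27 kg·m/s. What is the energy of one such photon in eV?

7.42 eV

For a photon E = pc, so E = 1.189e-18 J.
Converting to eV: E = 7.419 eV ≈ 7.42 eV.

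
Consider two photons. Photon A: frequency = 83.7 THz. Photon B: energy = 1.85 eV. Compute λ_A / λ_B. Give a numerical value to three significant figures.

5.34

λ_A = 3.582 × 10^-6 m (from frequency = 83.7 THz, via λ = c/f).
λ_B = 6.702 × 10^-7 m (from energy = 1.85 eV, via λ = hc/E).
Ratio = 3.582 × 10^-6 / 6.702 × 10^-7 = 5.34.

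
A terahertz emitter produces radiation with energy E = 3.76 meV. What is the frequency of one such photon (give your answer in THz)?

0.909 THz

Use h = 6.62607015 × 10^-34 J·s, 1 eV = 1.602176634 × 10^-19 J.
Convert to SI: E = 3.76 meV = 6.0242 × 10^-22 J.
Apply f = E/h: f = 9.092 × 10^11 Hz.
Converting to THz: f = 0.9092 THz ≈ 0.909 THz.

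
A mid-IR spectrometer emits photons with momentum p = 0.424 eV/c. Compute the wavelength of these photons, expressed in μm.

2.92 μm

Use h = 6.62607015 × 10^-34 J·s, c = 2.99792458 × 10^8 m/s, 1 eV = 1.602176634 × 10^-19 J.
Convert to SI: p = 0.424 eV/c = 2.2660 × 10^-28 kg·m/s.
Since λ = h/p for a photon, λ = 2.924 × 10^-6 m.
Converting to μm: λ = 2.924 μm ≈ 2.92 μm.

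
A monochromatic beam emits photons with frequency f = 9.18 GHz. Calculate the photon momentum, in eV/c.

3.80·10^-5 eV/c

Use h = 6.62607015·10^-34 J·s, c = 2.99792458·10^8 m/s, 1 eV = 1.602176634·10^-19 J.
Convert to SI: f = 9.18 GHz = 9.18·10^9 Hz.
Since p = hf/c for a photon, p = 2.029·10^-32 kg·m/s.
Converting to eV/c: p = 3.797·10^-5 eV/c ≈ 3.80·10^-5 eV/c.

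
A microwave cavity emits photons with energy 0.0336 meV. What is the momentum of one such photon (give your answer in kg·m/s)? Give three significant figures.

Take c = 2.99792458·10^8 m/s, 1 eV = 1.602176634·10^-19 J.
Convert to SI: E = 0.0336 meV = 5.3833·10^-24 J.
For a photon p = E/c, so p = 1.796·10^-32 kg·m/s.
So p ≈ 1.80·10^-32 kg·m/s.

1.80·10^-32 kg·m/s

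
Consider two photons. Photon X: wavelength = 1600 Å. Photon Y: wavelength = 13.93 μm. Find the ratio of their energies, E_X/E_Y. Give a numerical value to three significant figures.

E_X = 1.242e-18 J (from wavelength = 1600 Å, via E = hc/λ).
E_Y = 1.426e-20 J (from wavelength = 13.93 μm, via E = hc/λ).
Ratio = 1.242e-18 / 1.426e-20 = 87.1.

87.1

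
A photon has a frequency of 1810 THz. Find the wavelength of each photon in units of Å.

Take c = 2.99792458e8 m/s.
Convert to SI: f = 1810 THz = 1.81e15 Hz.
For a photon λ = c/f, so λ = 1.656e-7 m.
Converting to Å: λ = 1656 Å ≈ 1660 Å.

1660 Å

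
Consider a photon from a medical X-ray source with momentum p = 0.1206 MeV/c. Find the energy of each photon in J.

(c = 2.99792458 × 10^8 m/s, 1 eV = 1.602176634 × 10^-19 J.)
First convert: p = 0.1206 MeV/c = 6.4452 × 10^-23 kg·m/s.
The photon relation is E = pc, giving E = 1.932 × 10^-14 J.
So E ≈ 1.93 × 10^-14 J.

1.93 × 10^-14 J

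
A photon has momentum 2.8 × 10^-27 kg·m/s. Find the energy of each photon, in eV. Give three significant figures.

Apply E = pc: E = 8.394 × 10^-19 J.
Converting to eV: E = 5.239 eV ≈ 5.24 eV.

5.24 eV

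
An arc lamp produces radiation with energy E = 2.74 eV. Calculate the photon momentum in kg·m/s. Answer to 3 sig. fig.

1.46e-27 kg·m/s

Convert to SI: E = 2.74 eV = 4.3900e-19 J.
The photon relation is p = E/c, giving p = 1.464e-27 kg·m/s.
So p ≈ 1.46e-27 kg·m/s.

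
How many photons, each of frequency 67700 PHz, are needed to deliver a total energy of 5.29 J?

1.18 × 10^14 photons

Per-photon energy: E = 4.486 × 10^-14 J (from frequency = 67700 PHz).
N = E_total / E_photon = 5.29 J / 4.486 × 10^-14 J = 1.18 × 10^14.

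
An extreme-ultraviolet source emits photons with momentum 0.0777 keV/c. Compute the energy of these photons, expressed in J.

1.24·10^-17 J

Convert to SI: p = 0.0777 keV/c = 4.1525·10^-26 kg·m/s.
Since E = pc for a photon, E = 1.245·10^-17 J.
So E ≈ 1.24·10^-17 J.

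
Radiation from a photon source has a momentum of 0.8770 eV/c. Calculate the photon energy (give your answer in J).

1.41e-19 J

Use c = 2.99792458e8 m/s, 1 eV = 1.602176634e-19 J.
Convert to SI: p = 0.8770 eV/c = 4.6869e-28 kg·m/s.
For a photon E = pc, so E = 1.405e-19 J.
So E ≈ 1.41e-19 J.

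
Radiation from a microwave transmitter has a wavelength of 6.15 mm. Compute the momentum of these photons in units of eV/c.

2.02e-4 eV/c

Take h = 6.62607015e-34 J·s, c = 2.99792458e8 m/s, 1 eV = 1.602176634e-19 J.
In SI units: λ = 6.15 mm = 0.00615 m.
The photon relation is p = h/λ, giving p = 1.077e-31 kg·m/s.
Converting to eV/c: p = 2.016e-4 eV/c ≈ 2.02e-4 eV/c.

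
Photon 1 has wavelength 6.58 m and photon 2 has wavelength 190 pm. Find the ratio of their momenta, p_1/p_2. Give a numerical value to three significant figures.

p_1 = 1.007e-34 kg·m/s (from wavelength = 6.58 m, via p = h/λ).
p_2 = 3.487e-24 kg·m/s (from wavelength = 190 pm, via p = h/λ).
Ratio = 1.007e-34 / 3.487e-24 = 2.89e-11.

2.89e-11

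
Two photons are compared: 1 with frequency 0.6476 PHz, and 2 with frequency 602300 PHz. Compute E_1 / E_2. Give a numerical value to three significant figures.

1.08 × 10^-6

E_1 = 4.291 × 10^-19 J (from frequency = 0.6476 PHz, via E = hf).
E_2 = 3.991 × 10^-13 J (from frequency = 602300 PHz, via E = hf).
Ratio = 4.291 × 10^-19 / 3.991 × 10^-13 = 1.08 × 10^-6.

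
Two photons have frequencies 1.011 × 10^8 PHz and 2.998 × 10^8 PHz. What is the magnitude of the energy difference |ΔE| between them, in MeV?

Using E = hf: E₁ = 6.6990 × 10^-11 J, E₂ = 1.9865 × 10^-10 J.
|ΔE| = |6.6990 × 10^-11 − 1.9865 × 10^-10| = 1.32 × 10^-10 J = 822 MeV.

822 MeV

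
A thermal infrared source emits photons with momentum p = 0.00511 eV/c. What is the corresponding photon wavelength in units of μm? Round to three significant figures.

243 μm

First convert: p = 0.00511 eV/c = 2.7309e-30 kg·m/s.
Since λ = h/p for a photon, λ = 2.426e-4 m.
Converting to μm: λ = 242.6 μm ≈ 243 μm.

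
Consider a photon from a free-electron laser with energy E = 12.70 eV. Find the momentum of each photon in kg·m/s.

Convert to SI: E = 12.70 eV = 2.0348e-18 J.
Since p = E/c for a photon, p = 6.787e-27 kg·m/s.
So p ≈ 6.79e-27 kg·m/s.

6.79e-27 kg·m/s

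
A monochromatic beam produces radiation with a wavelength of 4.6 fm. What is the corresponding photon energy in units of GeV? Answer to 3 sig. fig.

Use h = 6.62607015e-34 J·s, c = 2.99792458e8 m/s, 1 eV = 1.602176634e-19 J.
Convert to SI: λ = 4.6 fm = 4.6e-15 m.
For a photon E = hc/λ, so E = 4.318e-11 J.
Converting to GeV: E = 0.2695 GeV ≈ 0.270 GeV.

0.270 GeV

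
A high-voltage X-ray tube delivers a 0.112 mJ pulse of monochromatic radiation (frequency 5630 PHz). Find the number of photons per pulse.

Per-photon energy: E = 3.730·10^-15 J (from frequency = 5630 PHz).
N = E_total / E_photon = 1.12·10^-4 J / 3.730·10^-15 J = 3.00·10^10.

3.00·10^10 photons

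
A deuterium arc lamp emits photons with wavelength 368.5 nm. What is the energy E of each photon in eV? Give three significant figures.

3.36 eV

First convert: λ = 368.5 nm = 3.685 × 10^-7 m.
Apply E = hc/λ: E = 5.391 × 10^-19 J.
Converting to eV: E = 3.365 eV ≈ 3.36 eV.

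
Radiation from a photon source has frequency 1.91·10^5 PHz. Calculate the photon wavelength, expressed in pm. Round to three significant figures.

(c = 2.99792458·10^8 m/s.)
First convert: f = 1.91·10^5 PHz = 1.91·10^20 Hz.
For a photon λ = c/f, so λ = 1.570·10^-12 m.
Converting to pm: λ = 1.570 pm ≈ 1.57 pm.

1.57 pm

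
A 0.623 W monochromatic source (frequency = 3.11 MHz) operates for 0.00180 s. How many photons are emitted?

5.44e23 photons

Total energy: E_total = P·t = 0.623 × 0.00180 = 0.001121 J.
Per-photon energy: E = 2.061e-27 J.
N = E_total / E_photon = 5.44e23.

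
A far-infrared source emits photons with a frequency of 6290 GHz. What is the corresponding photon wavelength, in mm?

0.0477 mm

Convert to SI: f = 6290 GHz = 6.29·10^12 Hz.
The photon relation is λ = c/f, giving λ = 4.766·10^-5 m.
Converting to mm: λ = 0.04766 mm ≈ 0.0477 mm.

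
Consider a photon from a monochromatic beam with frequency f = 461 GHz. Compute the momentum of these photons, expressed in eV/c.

Use h = 6.62607015 × 10^-34 J·s, c = 2.99792458 × 10^8 m/s, 1 eV = 1.602176634 × 10^-19 J.
In SI units: f = 461 GHz = 4.61 × 10^11 Hz.
For a photon p = hf/c, so p = 1.019 × 10^-30 kg·m/s.
Converting to eV/c: p = 0.001907 eV/c ≈ 1.91 × 10^-3 eV/c.

1.91 × 10^-3 eV/c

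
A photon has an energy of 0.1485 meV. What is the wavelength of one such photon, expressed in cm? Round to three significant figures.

First convert: E = 0.1485 meV = 2.3792 × 10^-23 J.
For a photon λ = hc/E, so λ = 0.008349 m.
Converting to cm: λ = 0.8349 cm ≈ 0.835 cm.

0.835 cm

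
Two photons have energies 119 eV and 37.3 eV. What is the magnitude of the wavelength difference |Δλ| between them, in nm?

Using λ = hc/E: λ₁ = 1.042·10^-8 m, λ₂ = 3.324·10^-8 m.
|Δλ| = |1.042·10^-8 − 3.324·10^-8| = 2.28·10^-8 m = 22.8 nm.

22.8 nm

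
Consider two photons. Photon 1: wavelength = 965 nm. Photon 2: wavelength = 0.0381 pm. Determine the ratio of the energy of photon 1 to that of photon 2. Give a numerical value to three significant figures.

E_1 = 2.058 × 10^-19 J (from wavelength = 965 nm, via E = hc/λ).
E_2 = 5.214 × 10^-12 J (from wavelength = 0.0381 pm, via E = hc/λ).
Ratio = 2.058 × 10^-19 / 5.214 × 10^-12 = 3.95 × 10^-8.

3.95 × 10^-8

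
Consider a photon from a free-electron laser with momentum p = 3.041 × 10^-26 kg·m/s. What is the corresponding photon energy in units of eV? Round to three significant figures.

56.9 eV

Since E = pc for a photon, E = 9.117 × 10^-18 J.
Converting to eV: E = 56.90 eV ≈ 56.9 eV.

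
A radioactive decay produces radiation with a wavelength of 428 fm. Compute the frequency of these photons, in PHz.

Use c = 2.99792458 × 10^8 m/s.
In SI units: λ = 428 fm = 4.28 × 10^-13 m.
The photon relation is f = c/λ, giving f = 7.004 × 10^20 Hz.
Converting to PHz: f = 700400 PHz ≈ 7.00 × 10^5 PHz.

7.00 × 10^5 PHz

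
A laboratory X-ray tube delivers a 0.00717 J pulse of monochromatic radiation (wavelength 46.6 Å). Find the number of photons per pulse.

Per-photon energy: E = 4.263e-17 J (from wavelength = 46.6 Å).
N = E_total / E_photon = 0.00717 J / 4.263e-17 J = 1.68e14.

1.68e14 photons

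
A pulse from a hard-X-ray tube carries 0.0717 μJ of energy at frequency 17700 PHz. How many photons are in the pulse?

Per-photon energy: E = 1.173 × 10^-14 J (from frequency = 17700 PHz).
N = E_total / E_photon = 7.17 × 10^-8 J / 1.173 × 10^-14 J = 6.11 × 10^6.

6.11 × 10^6 photons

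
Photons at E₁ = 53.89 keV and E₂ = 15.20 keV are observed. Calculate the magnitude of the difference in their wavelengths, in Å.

0.586 Å

Using λ = hc/E: λ₁ = 2.3007·10^-11 m, λ₂ = 8.1569·10^-11 m.
|Δλ| = |2.3007·10^-11 − 8.1569·10^-11| = 5.86·10^-11 m = 0.586 Å.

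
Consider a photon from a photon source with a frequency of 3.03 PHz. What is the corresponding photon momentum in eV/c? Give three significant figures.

12.5 eV/c

(h = 6.62607015e-34 J·s, c = 2.99792458e8 m/s, 1 eV = 1.602176634e-19 J.)
First convert: f = 3.03 PHz = 3.03e15 Hz.
For a photon p = hf/c, so p = 6.697e-27 kg·m/s.
Converting to eV/c: p = 12.53 eV/c ≈ 12.5 eV/c.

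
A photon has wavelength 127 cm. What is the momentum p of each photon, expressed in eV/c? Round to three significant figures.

9.76 × 10^-7 eV/c

Convert to SI: λ = 127 cm = 1.27 m.
For a photon p = h/λ, so p = 5.217 × 10^-34 kg·m/s.
Converting to eV/c: p = 9.763 × 10^-7 eV/c ≈ 9.76 × 10^-7 eV/c.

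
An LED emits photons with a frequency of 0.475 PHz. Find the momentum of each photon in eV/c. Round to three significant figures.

Take h = 6.62607015e-34 J·s, c = 2.99792458e8 m/s, 1 eV = 1.602176634e-19 J.
In SI units: f = 0.475 PHz = 4.75e14 Hz.
The photon relation is p = hf/c, giving p = 1.050e-27 kg·m/s.
Converting to eV/c: p = 1.964 eV/c ≈ 1.96 eV/c.

1.96 eV/c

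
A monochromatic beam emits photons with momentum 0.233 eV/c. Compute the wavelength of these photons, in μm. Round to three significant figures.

5.32 μm

In SI units: p = 0.233 eV/c = 1.2452 × 10^-28 kg·m/s.
The photon relation is λ = h/p, giving λ = 5.321 × 10^-6 m.
Converting to μm: λ = 5.321 μm ≈ 5.32 μm.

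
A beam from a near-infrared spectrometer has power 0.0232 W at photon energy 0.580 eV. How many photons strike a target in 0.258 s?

Total energy: E_total = P·t = 0.0232 × 0.258 = 0.005986 J.
Per-photon energy: E = 9.293e-20 J.
N = E_total / E_photon = 6.44e16.

6.44e16 photons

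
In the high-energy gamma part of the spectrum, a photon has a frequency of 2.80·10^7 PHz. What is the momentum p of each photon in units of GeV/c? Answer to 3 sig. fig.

0.116 GeV/c

Convert to SI: f = 2.80·10^7 PHz = 2.80·10^22 Hz.
Since p = hf/c for a photon, p = 6.189·10^-20 kg·m/s.
Converting to GeV/c: p = 0.1158 GeV/c ≈ 0.116 GeV/c.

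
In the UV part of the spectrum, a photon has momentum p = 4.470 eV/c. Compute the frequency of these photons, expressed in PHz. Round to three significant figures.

1.08 PHz

Take h = 6.62607015e-34 J·s, c = 2.99792458e8 m/s, 1 eV = 1.602176634e-19 J.
Convert to SI: p = 4.470 eV/c = 2.3889e-27 kg·m/s.
For a photon f = pc/h, so f = 1.081e15 Hz.
Converting to PHz: f = 1.081 PHz ≈ 1.08 PHz.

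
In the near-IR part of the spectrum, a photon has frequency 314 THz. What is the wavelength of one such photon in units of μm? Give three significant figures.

0.955 μm

(c = 2.99792458e8 m/s.)
In SI units: f = 314 THz = 3.14e14 Hz.
Since λ = c/f for a photon, λ = 9.548e-7 m.
Converting to μm: λ = 0.9548 μm ≈ 0.955 μm.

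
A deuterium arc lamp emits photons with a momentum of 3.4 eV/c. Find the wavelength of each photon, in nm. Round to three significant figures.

Take h = 6.62607015e-34 J·s, c = 2.99792458e8 m/s, 1 eV = 1.602176634e-19 J.
First convert: p = 3.4 eV/c = 1.8171e-27 kg·m/s.
Apply λ = h/p: λ = 3.647e-7 m.
Converting to nm: λ = 364.7 nm ≈ 365 nm.

365 nm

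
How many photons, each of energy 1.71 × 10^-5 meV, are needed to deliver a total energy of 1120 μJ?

Per-photon energy: E = 2.740 × 10^-27 J (from energy = 1.71 × 10^-5 meV).
N = E_total / E_photon = 0.00112 J / 2.740 × 10^-27 J = 4.09 × 10^23.

4.09 × 10^23 photons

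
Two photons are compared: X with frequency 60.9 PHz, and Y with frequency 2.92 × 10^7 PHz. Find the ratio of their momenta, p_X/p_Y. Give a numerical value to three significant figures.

2.09 × 10^-6

p_X = 1.346 × 10^-25 kg·m/s (from frequency = 60.9 PHz, via p = hf/c).
p_Y = 6.454 × 10^-20 kg·m/s (from frequency = 2.92 × 10^7 PHz, via p = hf/c).
Ratio = 1.346 × 10^-25 / 6.454 × 10^-20 = 2.09 × 10^-6.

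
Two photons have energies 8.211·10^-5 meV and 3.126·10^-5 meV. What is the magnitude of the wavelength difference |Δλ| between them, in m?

24.6 m

Using λ = hc/E: λ₁ = 15.100 m, λ₂ = 39.662 m.
|Δλ| = |15.100 − 39.662| = 24.6 m.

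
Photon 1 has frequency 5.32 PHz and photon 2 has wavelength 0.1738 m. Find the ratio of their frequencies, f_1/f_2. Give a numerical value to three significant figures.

f_1 = 5.320e15 Hz (from frequency = 5.32 PHz, via f given directly).
f_2 = 1.725e9 Hz (from wavelength = 0.1738 m, via f = c/λ).
Ratio = 5.320e15 / 1.725e9 = 3.08e6.

3.08e6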